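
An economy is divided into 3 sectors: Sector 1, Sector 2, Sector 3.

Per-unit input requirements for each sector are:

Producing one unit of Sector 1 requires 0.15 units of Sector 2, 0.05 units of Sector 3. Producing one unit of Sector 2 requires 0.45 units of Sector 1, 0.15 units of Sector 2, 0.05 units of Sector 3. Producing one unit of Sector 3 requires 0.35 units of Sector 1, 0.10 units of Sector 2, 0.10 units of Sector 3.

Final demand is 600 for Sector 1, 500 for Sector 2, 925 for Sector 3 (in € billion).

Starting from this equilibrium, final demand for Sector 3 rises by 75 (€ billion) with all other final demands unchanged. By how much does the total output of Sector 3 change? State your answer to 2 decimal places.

I − A =
  [   1.00    -0.45    -0.35]
  [  -0.15     0.85    -0.10]
  [  -0.05    -0.05     0.90]
Cofactors of I−A, C_ij = (−1)^(i+j)·(minor ij) (rows/columns in the sector order above):
  C_11 = (0.85)(0.90) − (-0.10)(-0.05) = 0.7600
  C_12 = −[(-0.15)(0.90) − (-0.10)(-0.05)] = 0.1400
  C_13 = (-0.15)(-0.05) − (0.85)(-0.05) = 0.0500
  C_21 = −[(-0.45)(0.90) − (-0.35)(-0.05)] = 0.4225
  C_22 = (1.00)(0.90) − (-0.35)(-0.05) = 0.8825
  C_23 = −[(1.00)(-0.05) − (-0.45)(-0.05)] = 0.0725
  C_31 = (-0.45)(-0.10) − (-0.35)(0.85) = 0.3425
  C_32 = −[(1.00)(-0.10) − (-0.35)(-0.15)] = 0.1525
  C_33 = (1.00)(0.85) − (-0.45)(-0.15) = 0.7825
det(I−A) = Σ_j (I−A)_1j·C_1j = (1.00)(0.7600) + (-0.45)(0.1400) + (-0.35)(0.0500) = 0.6795
adj(I−A) = Cᵀ =
  [ 0.7600   0.4225   0.3425]
  [ 0.1400   0.8825   0.1525]
  [ 0.0500   0.0725   0.7825]
(I − A)⁻¹ = adj(I−A) / det(I−A) ≈
  [   1.1185     0.6218     0.5040]
  [   0.2060     1.2987     0.2244]
  [   0.0736     0.1067     1.1516]
Δx = (I − A)⁻¹ Δd with Δd having +75 in the Sector 3 component and 0 elsewhere.
So Δx_3 = L_33 · (+75), where L_33 = adj(I−A)_33 / det(I−A) = 0.7825 / 0.6795.
Δx_3 = 0.7825 × (+75) / 0.6795 = 58.6875 / 0.6795 ≈ 86.37.

Δx_3 = 86.37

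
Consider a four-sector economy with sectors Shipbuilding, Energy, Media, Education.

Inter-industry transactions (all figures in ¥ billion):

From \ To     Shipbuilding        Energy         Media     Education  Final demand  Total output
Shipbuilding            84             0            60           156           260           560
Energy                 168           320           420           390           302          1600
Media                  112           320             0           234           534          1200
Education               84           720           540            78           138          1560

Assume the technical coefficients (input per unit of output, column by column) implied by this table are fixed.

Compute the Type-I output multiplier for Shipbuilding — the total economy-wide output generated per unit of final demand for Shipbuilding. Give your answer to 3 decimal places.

Technical coefficients a_ij = z_ij / X_j:
  a_11 = 84/560 = 0.15, a_21 = 168/560 = 0.30, a_31 = 112/560 = 0.20, a_41 = 84/560 = 0.15
  a_12 = 0/1600 = 0.00, a_22 = 320/1600 = 0.20, a_32 = 320/1600 = 0.20, a_42 = 720/1600 = 0.45
  a_13 = 60/1200 = 0.05, a_23 = 420/1200 = 0.35, a_33 = 0/1200 = 0.00, a_43 = 540/1200 = 0.45
  a_14 = 156/1560 = 0.10, a_24 = 390/1560 = 0.25, a_34 = 234/1560 = 0.15, a_44 = 78/1560 = 0.05
I − A =
  [   0.85     0.00    -0.05    -0.10]
  [  -0.30     0.80    -0.35    -0.25]
  [  -0.20    -0.20     1.00    -0.15]
  [  -0.15    -0.45    -0.45     0.95]
Compute the cofactors C_ij = (−1)^(i+j)·(3×3 minor ij) of I−A; the adjugate is their transpose:
adj(I−A) = Cᵀ =
  [ 0.480875   0.066875   0.084125   0.081500]
  [ 0.399125   0.715500   0.402625   0.293875]
  [ 0.232250   0.224875   0.524875   0.166500]
  [ 0.375000   0.456000   0.452625   0.609500]
det(I−A) = Σ_j (I−A)_1j·C_1j = (0.85)(0.480875) + (0.00)(0.399125) + (-0.05)(0.232250) + (-0.10)(0.375000) = 0.35963125
(I − A)⁻¹ = adj(I−A) / det(I−A) ≈
  [   1.3371     0.1860     0.2339     0.2266]
  [   1.1098     1.9895     1.1195     0.8172]
  [   0.6458     0.6253     1.4595     0.4630]
  [   1.0427     1.2680     1.2586     1.6948]
The output multiplier for sector j is the column-j sum of the Leontief inverse (I − A)⁻¹ = adj(I−A) / det(I−A).
Column 1 of adj(I−A): (0.480875, 0.399125, 0.232250, 0.375000); det(I−A) = 0.35963125.
m_1 = (0.480875 + 0.399125 + 0.232250 + 0.375000) / 0.35963125 = 1.48725 / 0.35963125 ≈ 4.135.

m_1 = 4.135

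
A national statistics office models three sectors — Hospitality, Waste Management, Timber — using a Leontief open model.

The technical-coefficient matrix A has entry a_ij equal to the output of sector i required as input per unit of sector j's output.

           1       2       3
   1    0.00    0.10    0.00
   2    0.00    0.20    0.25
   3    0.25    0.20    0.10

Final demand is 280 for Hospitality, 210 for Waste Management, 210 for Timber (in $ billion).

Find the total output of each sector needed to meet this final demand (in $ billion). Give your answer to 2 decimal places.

I − A =
  [   1.00    -0.10     0.00]
  [   0.00     0.80    -0.25]
  [  -0.25    -0.20     0.90]
Cofactors of I−A, C_ij = (−1)^(i+j)·(minor ij) (rows/columns in the sector order above):
  C_11 = (0.80)(0.90) − (-0.25)(-0.20) = 0.6700
  C_12 = −[(0.00)(0.90) − (-0.25)(-0.25)] = 0.0625
  C_13 = (0.00)(-0.20) − (0.80)(-0.25) = 0.2000
  C_21 = −[(-0.10)(0.90) − (0.00)(-0.20)] = 0.0900
  C_22 = (1.00)(0.90) − (0.00)(-0.25) = 0.9000
  C_23 = −[(1.00)(-0.20) − (-0.10)(-0.25)] = 0.2250
  C_31 = (-0.10)(-0.25) − (0.00)(0.80) = 0.0250
  C_32 = −[(1.00)(-0.25) − (0.00)(0.00)] = 0.2500
  C_33 = (1.00)(0.80) − (-0.10)(0.00) = 0.8000
det(I−A) = Σ_j (I−A)_1j·C_1j = (1.00)(0.6700) + (-0.10)(0.0625) + (0.00)(0.2000) = 0.66375
adj(I−A) = Cᵀ =
  [ 0.6700   0.0900   0.0250]
  [ 0.0625   0.9000   0.2500]
  [ 0.2000   0.2250   0.8000]
(I − A)⁻¹ = adj(I−A) / det(I−A) ≈
  [   1.0094     0.1356     0.0377]
  [   0.0942     1.3559     0.3766]
  [   0.3013     0.3390     1.2053]
x = (I − A)⁻¹ d = adj(I−A)·d / det(I−A), with det(I−A) = 0.66375:
  x_1 = (0.6700·280 + 0.0900·210 + 0.0250·210) / 0.66375 = 211.75 / 0.66375 ≈ 319.02
  x_2 = (0.0625·280 + 0.9000·210 + 0.2500·210) / 0.66375 = 259.00 / 0.66375 ≈ 390.21
  x_3 = (0.2000·280 + 0.2250·210 + 0.8000·210) / 0.66375 = 271.25 / 0.66375 ≈ 408.66

x_1 = 319.02, x_2 = 390.21, x_3 = 408.66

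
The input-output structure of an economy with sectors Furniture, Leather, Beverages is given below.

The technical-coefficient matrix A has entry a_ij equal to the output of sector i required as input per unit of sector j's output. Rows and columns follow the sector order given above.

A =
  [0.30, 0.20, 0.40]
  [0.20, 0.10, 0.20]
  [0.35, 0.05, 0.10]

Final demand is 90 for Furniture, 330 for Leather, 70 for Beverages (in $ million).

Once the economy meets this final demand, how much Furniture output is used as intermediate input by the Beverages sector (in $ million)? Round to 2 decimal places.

z_FB = 110.74

I − A =
  [   0.70    -0.20    -0.40]
  [  -0.20     0.90    -0.20]
  [  -0.35    -0.05     0.90]
Cofactors of I−A, C_ij = (−1)^(i+j)·(minor ij) (rows/columns in the sector order above):
  C_11 = (0.90)(0.90) − (-0.20)(-0.05) = 0.8000
  C_12 = −[(-0.20)(0.90) − (-0.20)(-0.35)] = 0.2500
  C_13 = (-0.20)(-0.05) − (0.90)(-0.35) = 0.3250
  C_21 = −[(-0.20)(0.90) − (-0.40)(-0.05)] = 0.2000
  C_22 = (0.70)(0.90) − (-0.40)(-0.35) = 0.4900
  C_23 = −[(0.70)(-0.05) − (-0.20)(-0.35)] = 0.1050
  C_31 = (-0.20)(-0.20) − (-0.40)(0.90) = 0.4000
  C_32 = −[(0.70)(-0.20) − (-0.40)(-0.20)] = 0.2200
  C_33 = (0.70)(0.90) − (-0.20)(-0.20) = 0.5900
det(I−A) = Σ_j (I−A)_1j·C_1j = (0.70)(0.8000) + (-0.20)(0.2500) + (-0.40)(0.3250) = 0.3800
adj(I−A) = Cᵀ =
  [ 0.8000   0.2000   0.4000]
  [ 0.2500   0.4900   0.2200]
  [ 0.3250   0.1050   0.5900]
(I − A)⁻¹ = adj(I−A) / det(I−A) ≈
  [   2.1053     0.5263     1.0526]
  [   0.6579     1.2895     0.5789]
  [   0.8553     0.2763     1.5526]
First solve x = (I − A)⁻¹ d = adj(I−A)·d / det(I−A); in particular x_B = (0.3250·90 + 0.1050·330 + 0.5900·70) / 0.3800 = 105.20 / 0.3800 ≈ 276.8421.
Intermediate flow from F to B: z_FB = a_FB · x_B = 0.40 × 105.20 / 0.3800 = 42.08 / 0.3800 ≈ 110.74.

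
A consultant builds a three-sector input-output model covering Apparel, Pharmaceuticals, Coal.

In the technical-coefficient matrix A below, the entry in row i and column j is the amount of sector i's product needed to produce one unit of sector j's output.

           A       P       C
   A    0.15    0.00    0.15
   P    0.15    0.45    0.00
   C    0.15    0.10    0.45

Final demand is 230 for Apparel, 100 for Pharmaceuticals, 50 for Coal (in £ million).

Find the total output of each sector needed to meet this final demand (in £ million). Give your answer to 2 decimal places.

x_A = 310.10, x_P = 266.39, x_C = 223.92

I − A =
  [   0.85     0.00    -0.15]
  [  -0.15     0.55     0.00]
  [  -0.15    -0.10     0.55]
Cofactors of I−A, C_ij = (−1)^(i+j)·(minor ij) (rows/columns in the sector order above):
  C_11 = (0.55)(0.55) − (0.00)(-0.10) = 0.3025
  C_12 = −[(-0.15)(0.55) − (0.00)(-0.15)] = 0.0825
  C_13 = (-0.15)(-0.10) − (0.55)(-0.15) = 0.0975
  C_21 = −[(0.00)(0.55) − (-0.15)(-0.10)] = 0.0150
  C_22 = (0.85)(0.55) − (-0.15)(-0.15) = 0.4450
  C_23 = −[(0.85)(-0.10) − (0.00)(-0.15)] = 0.0850
  C_31 = (0.00)(0.00) − (-0.15)(0.55) = 0.0825
  C_32 = −[(0.85)(0.00) − (-0.15)(-0.15)] = 0.0225
  C_33 = (0.85)(0.55) − (0.00)(-0.15) = 0.4675
det(I−A) = Σ_j (I−A)_1j·C_1j = (0.85)(0.3025) + (0.00)(0.0825) + (-0.15)(0.0975) = 0.2425
adj(I−A) = Cᵀ =
  [ 0.3025   0.0150   0.0825]
  [ 0.0825   0.4450   0.0225]
  [ 0.0975   0.0850   0.4675]
(I − A)⁻¹ = adj(I−A) / det(I−A) ≈
  [   1.2474     0.0619     0.3402]
  [   0.3402     1.8351     0.0928]
  [   0.4021     0.3505     1.9278]
x = (I − A)⁻¹ d = adj(I−A)·d / det(I−A), with det(I−A) = 0.2425:
  x_A = (0.3025·230 + 0.0150·100 + 0.0825·50) / 0.2425 = 75.20 / 0.2425 ≈ 310.10
  x_P = (0.0825·230 + 0.4450·100 + 0.0225·50) / 0.2425 = 64.60 / 0.2425 ≈ 266.39
  x_C = (0.0975·230 + 0.0850·100 + 0.4675·50) / 0.2425 = 54.30 / 0.2425 ≈ 223.92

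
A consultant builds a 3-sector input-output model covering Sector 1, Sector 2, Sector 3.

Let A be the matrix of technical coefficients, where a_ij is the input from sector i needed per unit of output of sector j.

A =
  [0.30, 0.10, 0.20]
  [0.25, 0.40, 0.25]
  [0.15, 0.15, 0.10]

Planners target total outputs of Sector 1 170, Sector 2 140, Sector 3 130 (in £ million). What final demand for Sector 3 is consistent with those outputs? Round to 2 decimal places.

I − A =
  [   0.70    -0.10    -0.20]
  [  -0.25     0.60    -0.25]
  [  -0.15    -0.15     0.90]
d = (I − A) x:
  d_1 = (+0.70)·170 + (-0.10)·140 + (-0.20)·130 = 79.00
  d_2 = (-0.25)·170 + (+0.60)·140 + (-0.25)·130 = 9.00
  d_3 = (-0.15)·170 + (-0.15)·140 + (+0.90)·130 = 70.50

d_3 = 70.50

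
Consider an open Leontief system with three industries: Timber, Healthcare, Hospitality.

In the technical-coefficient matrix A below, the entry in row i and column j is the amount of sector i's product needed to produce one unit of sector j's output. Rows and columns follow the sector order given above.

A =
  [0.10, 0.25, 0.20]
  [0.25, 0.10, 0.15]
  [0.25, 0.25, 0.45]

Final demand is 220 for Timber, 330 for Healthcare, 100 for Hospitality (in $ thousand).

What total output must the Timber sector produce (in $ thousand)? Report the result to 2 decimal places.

I − A =
  [   0.90    -0.25    -0.20]
  [  -0.25     0.90    -0.15]
  [  -0.25    -0.25     0.55]
Cofactors of I−A, C_ij = (−1)^(i+j)·(minor ij) (rows/columns in the sector order above):
  C_11 = (0.90)(0.55) − (-0.15)(-0.25) = 0.4575
  C_12 = −[(-0.25)(0.55) − (-0.15)(-0.25)] = 0.1750
  C_13 = (-0.25)(-0.25) − (0.90)(-0.25) = 0.2875
  C_21 = −[(-0.25)(0.55) − (-0.20)(-0.25)] = 0.1875
  C_22 = (0.90)(0.55) − (-0.20)(-0.25) = 0.4450
  C_23 = −[(0.90)(-0.25) − (-0.25)(-0.25)] = 0.2875
  C_31 = (-0.25)(-0.15) − (-0.20)(0.90) = 0.2175
  C_32 = −[(0.90)(-0.15) − (-0.20)(-0.25)] = 0.1850
  C_33 = (0.90)(0.90) − (-0.25)(-0.25) = 0.7475
det(I−A) = Σ_j (I−A)_1j·C_1j = (0.90)(0.4575) + (-0.25)(0.1750) + (-0.20)(0.2875) = 0.3105
adj(I−A) = Cᵀ =
  [ 0.4575   0.1875   0.2175]
  [ 0.1750   0.4450   0.1850]
  [ 0.2875   0.2875   0.7475]
(I − A)⁻¹ = adj(I−A) / det(I−A) ≈
  [   1.4734     0.6039     0.7005]
  [   0.5636     1.4332     0.5958]
  [   0.9259     0.9259     2.4074]
x = (I − A)⁻¹ d = adj(I−A)·d / det(I−A), with det(I−A) = 0.3105:
  x_1 = (0.4575·220 + 0.1875·330 + 0.2175·100) / 0.3105 = 184.275 / 0.3105 ≈ 593.48
  x_2 = (0.1750·220 + 0.4450·330 + 0.1850·100) / 0.3105 = 203.85 / 0.3105 ≈ 656.52
  x_3 = (0.2875·220 + 0.2875·330 + 0.7475·100) / 0.3105 = 232.875 / 0.3105 = 750.00

x_1 = 593.48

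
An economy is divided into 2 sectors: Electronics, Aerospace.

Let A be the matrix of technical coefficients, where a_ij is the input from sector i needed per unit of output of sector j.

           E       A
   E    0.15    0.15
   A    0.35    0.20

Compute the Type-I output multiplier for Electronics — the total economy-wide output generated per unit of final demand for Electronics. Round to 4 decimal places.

m_E = 1.8327

I − A =
  [   0.85    -0.15]
  [  -0.35     0.80]
det(I−A) = (0.85)(0.80) − (-0.15)(-0.35) = 0.6275
adj(I−A) = [[0.80, 0.15], [0.35, 0.85]]
(I − A)⁻¹ = adj(I−A) / det(I−A) ≈
  [   1.27490     0.23904]
  [   0.55777     1.35458]
The output multiplier for sector j is the column-j sum of the Leontief inverse (I − A)⁻¹ = adj(I−A) / det(I−A).
Column E of adj(I−A): (0.80, 0.35); det(I−A) = 0.6275.
m_E = (0.80 + 0.35) / 0.6275 = 1.15 / 0.6275 ≈ 1.8327.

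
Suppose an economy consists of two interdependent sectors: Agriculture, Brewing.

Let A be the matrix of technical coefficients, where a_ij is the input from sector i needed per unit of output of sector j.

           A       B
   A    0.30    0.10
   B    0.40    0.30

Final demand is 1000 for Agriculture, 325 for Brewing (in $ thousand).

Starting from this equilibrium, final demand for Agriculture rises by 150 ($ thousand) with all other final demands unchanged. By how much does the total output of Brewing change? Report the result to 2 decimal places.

I − A =
  [   0.70    -0.10]
  [  -0.40     0.70]
det(I−A) = (0.70)(0.70) − (-0.10)(-0.40) = 0.4500
adj(I−A) = [[0.70, 0.10], [0.40, 0.70]]
(I − A)⁻¹ = adj(I−A) / det(I−A) ≈
  [   1.5556     0.2222]
  [   0.8889     1.5556]
Δx = (I − A)⁻¹ Δd with Δd having +150 in the Agriculture component and 0 elsewhere.
So Δx_B = L_BA · (+150), where L_BA = adj(I−A)_BA / det(I−A) = 0.40 / 0.4500.
Δx_B = 0.40 × (+150) / 0.4500 = 60.00 / 0.4500 ≈ 133.33.

Δx_B = 133.33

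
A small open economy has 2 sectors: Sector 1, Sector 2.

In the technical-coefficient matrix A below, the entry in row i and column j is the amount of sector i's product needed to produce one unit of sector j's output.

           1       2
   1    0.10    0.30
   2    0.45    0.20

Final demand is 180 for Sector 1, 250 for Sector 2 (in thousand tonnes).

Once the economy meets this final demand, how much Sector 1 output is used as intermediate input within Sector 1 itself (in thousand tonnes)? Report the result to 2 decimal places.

I − A =
  [   0.90    -0.30]
  [  -0.45     0.80]
det(I−A) = (0.90)(0.80) − (-0.30)(-0.45) = 0.5850
adj(I−A) = [[0.80, 0.30], [0.45, 0.90]]
(I − A)⁻¹ = adj(I−A) / det(I−A) ≈
  [   1.3675     0.5128]
  [   0.7692     1.5385]
First solve x = (I − A)⁻¹ d = adj(I−A)·d / det(I−A); in particular x_1 = (0.80·180 + 0.30·250) / 0.5850 = 219.00 / 0.5850 ≈ 374.3590.
Intermediate flow from 1 to 1: z_11 = a_11 · x_1 = 0.10 × 219.00 / 0.5850 = 21.90 / 0.5850 ≈ 37.44.

z_11 = 37.44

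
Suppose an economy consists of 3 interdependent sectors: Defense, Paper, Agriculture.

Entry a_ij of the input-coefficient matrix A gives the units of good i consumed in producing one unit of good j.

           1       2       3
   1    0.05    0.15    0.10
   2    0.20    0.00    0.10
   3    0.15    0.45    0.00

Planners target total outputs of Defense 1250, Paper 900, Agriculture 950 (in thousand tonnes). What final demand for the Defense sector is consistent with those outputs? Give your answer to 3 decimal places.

d_1 = 957.500

I − A =
  [   0.95    -0.15    -0.10]
  [  -0.20     1.00    -0.10]
  [  -0.15    -0.45     1.00]
d = (I − A) x:
  d_1 = (+0.95)·1250 + (-0.15)·900 + (-0.10)·950 = 957.500
  d_2 = (-0.20)·1250 + (+1.00)·900 + (-0.10)·950 = 555.000
  d_3 = (-0.15)·1250 + (-0.45)·900 + (+1.00)·950 = 357.500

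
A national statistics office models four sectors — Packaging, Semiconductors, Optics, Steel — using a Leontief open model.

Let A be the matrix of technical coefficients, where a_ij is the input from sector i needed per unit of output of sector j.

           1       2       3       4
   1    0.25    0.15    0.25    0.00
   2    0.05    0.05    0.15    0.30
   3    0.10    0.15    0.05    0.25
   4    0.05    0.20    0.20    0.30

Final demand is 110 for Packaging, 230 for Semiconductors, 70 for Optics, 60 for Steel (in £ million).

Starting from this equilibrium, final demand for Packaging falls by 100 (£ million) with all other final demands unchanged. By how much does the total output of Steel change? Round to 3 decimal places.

I − A =
  [   0.75    -0.15    -0.25     0.00]
  [  -0.05     0.95    -0.15    -0.30]
  [  -0.10    -0.15     0.95    -0.25]
  [  -0.05    -0.20    -0.20     0.70]
Compute the cofactors C_ij = (−1)^(i+j)·(3×3 minor ij) of I−A; the adjugate is their transpose:
adj(I−A) = Cᵀ =
  [ 0.495000   0.131000   0.176000   0.119000]
  [ 0.063375   0.440625   0.136250   0.237500]
  [ 0.082375   0.128625   0.446250   0.214500]
  [ 0.077000   0.172000   0.179000   0.625000]
det(I−A) = Σ_j (I−A)_1j·C_1j = (0.75)(0.495000) + (-0.15)(0.063375) + (-0.25)(0.082375) + (0.00)(0.077000) = 0.34115
(I − A)⁻¹ = adj(I−A) / det(I−A) ≈
  [   1.4510     0.3840     0.5159     0.3488]
  [   0.1858     1.2916     0.3994     0.6962]
  [   0.2415     0.3770     1.3081     0.6288]
  [   0.2257     0.5042     0.5247     1.8320]
Δx = (I − A)⁻¹ Δd with Δd having -100 in the Packaging component and 0 elsewhere.
So Δx_4 = L_41 · (-100), where L_41 = adj(I−A)_41 / det(I−A) = 0.077000 / 0.34115.
Δx_4 = 0.077000 × (-100) / 0.34115 = -7.70 / 0.34115 ≈ -22.571.

Δx_4 = -22.571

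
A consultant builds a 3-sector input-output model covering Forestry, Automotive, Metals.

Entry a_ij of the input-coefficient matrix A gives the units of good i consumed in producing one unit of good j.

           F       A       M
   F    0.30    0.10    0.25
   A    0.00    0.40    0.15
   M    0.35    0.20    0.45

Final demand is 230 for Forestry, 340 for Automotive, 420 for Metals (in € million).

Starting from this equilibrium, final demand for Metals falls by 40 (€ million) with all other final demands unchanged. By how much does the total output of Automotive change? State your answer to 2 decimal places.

I − A =
  [   0.70    -0.10    -0.25]
  [   0.00     0.60    -0.15]
  [  -0.35    -0.20     0.55]
Cofactors of I−A, C_ij = (−1)^(i+j)·(minor ij) (rows/columns in the sector order above):
  C_11 = (0.60)(0.55) − (-0.15)(-0.20) = 0.3000
  C_12 = −[(0.00)(0.55) − (-0.15)(-0.35)] = 0.0525
  C_13 = (0.00)(-0.20) − (0.60)(-0.35) = 0.2100
  C_21 = −[(-0.10)(0.55) − (-0.25)(-0.20)] = 0.1050
  C_22 = (0.70)(0.55) − (-0.25)(-0.35) = 0.2975
  C_23 = −[(0.70)(-0.20) − (-0.10)(-0.35)] = 0.1750
  C_31 = (-0.10)(-0.15) − (-0.25)(0.60) = 0.1650
  C_32 = −[(0.70)(-0.15) − (-0.25)(0.00)] = 0.1050
  C_33 = (0.70)(0.60) − (-0.10)(0.00) = 0.4200
det(I−A) = Σ_j (I−A)_1j·C_1j = (0.70)(0.3000) + (-0.10)(0.0525) + (-0.25)(0.2100) = 0.15225
adj(I−A) = Cᵀ =
  [ 0.3000   0.1050   0.1650]
  [ 0.0525   0.2975   0.1050]
  [ 0.2100   0.1750   0.4200]
(I − A)⁻¹ = adj(I−A) / det(I−A) ≈
  [   1.9704     0.6897     1.0837]
  [   0.3448     1.9540     0.6897]
  [   1.3793     1.1494     2.7586]
Δx = (I − A)⁻¹ Δd with Δd having -40 in the Metals component and 0 elsewhere.
So Δx_A = L_AM · (-40), where L_AM = adj(I−A)_AM / det(I−A) = 0.1050 / 0.15225.
Δx_A = 0.1050 × (-40) / 0.15225 = -4.20 / 0.15225 ≈ -27.59.

Δx_A = -27.59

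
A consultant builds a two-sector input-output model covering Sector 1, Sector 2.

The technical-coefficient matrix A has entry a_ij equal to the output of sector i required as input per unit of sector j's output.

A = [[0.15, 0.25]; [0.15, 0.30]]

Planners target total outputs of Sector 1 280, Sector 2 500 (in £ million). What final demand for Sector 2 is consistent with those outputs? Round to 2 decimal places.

I − A =
  [   0.85    -0.25]
  [  -0.15     0.70]
d = (I − A) x:
  d_1 = (+0.85)·280 + (-0.25)·500 = 113.00
  d_2 = (-0.15)·280 + (+0.70)·500 = 308.00

d_2 = 308.00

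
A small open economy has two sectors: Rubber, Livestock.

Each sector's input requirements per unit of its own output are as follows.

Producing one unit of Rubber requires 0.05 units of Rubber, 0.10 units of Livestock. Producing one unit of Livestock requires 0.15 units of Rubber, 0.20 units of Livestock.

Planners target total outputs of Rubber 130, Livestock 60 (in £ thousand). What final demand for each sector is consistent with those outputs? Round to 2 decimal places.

I − A =
  [   0.95    -0.15]
  [  -0.10     0.80]
d = (I − A) x:
  d_R = (+0.95)·130 + (-0.15)·60 = 114.50
  d_L = (-0.10)·130 + (+0.80)·60 = 35.00

d_R = 114.50, d_L = 35.00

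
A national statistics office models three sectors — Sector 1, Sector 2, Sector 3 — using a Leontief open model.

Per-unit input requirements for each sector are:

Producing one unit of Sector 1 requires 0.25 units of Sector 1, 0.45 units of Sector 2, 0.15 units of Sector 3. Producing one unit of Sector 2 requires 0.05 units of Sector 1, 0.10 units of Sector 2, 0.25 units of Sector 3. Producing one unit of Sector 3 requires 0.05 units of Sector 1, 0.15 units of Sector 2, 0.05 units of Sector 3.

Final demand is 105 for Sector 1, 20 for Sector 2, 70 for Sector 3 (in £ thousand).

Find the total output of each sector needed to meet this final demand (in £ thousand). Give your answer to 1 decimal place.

I − A =
  [   0.75    -0.05    -0.05]
  [  -0.45     0.90    -0.15]
  [  -0.15    -0.25     0.95]
Cofactors of I−A, C_ij = (−1)^(i+j)·(minor ij) (rows/columns in the sector order above):
  C_11 = (0.90)(0.95) − (-0.15)(-0.25) = 0.8175
  C_12 = −[(-0.45)(0.95) − (-0.15)(-0.15)] = 0.4500
  C_13 = (-0.45)(-0.25) − (0.90)(-0.15) = 0.2475
  C_21 = −[(-0.05)(0.95) − (-0.05)(-0.25)] = 0.0600
  C_22 = (0.75)(0.95) − (-0.05)(-0.15) = 0.7050
  C_23 = −[(0.75)(-0.25) − (-0.05)(-0.15)] = 0.1950
  C_31 = (-0.05)(-0.15) − (-0.05)(0.90) = 0.0525
  C_32 = −[(0.75)(-0.15) − (-0.05)(-0.45)] = 0.1350
  C_33 = (0.75)(0.90) − (-0.05)(-0.45) = 0.6525
det(I−A) = Σ_j (I−A)_1j·C_1j = (0.75)(0.8175) + (-0.05)(0.4500) + (-0.05)(0.2475) = 0.57825
adj(I−A) = Cᵀ =
  [ 0.8175   0.0600   0.0525]
  [ 0.4500   0.7050   0.1350]
  [ 0.2475   0.1950   0.6525]
(I − A)⁻¹ = adj(I−A) / det(I−A) ≈
  [   1.4137     0.1038     0.0908]
  [   0.7782     1.2192     0.2335]
  [   0.4280     0.3372     1.1284]
x = (I − A)⁻¹ d = adj(I−A)·d / det(I−A), with det(I−A) = 0.57825:
  x_1 = (0.8175·105 + 0.0600·20 + 0.0525·70) / 0.57825 = 90.7125 / 0.57825 ≈ 156.9
  x_2 = (0.4500·105 + 0.7050·20 + 0.1350·70) / 0.57825 = 70.80 / 0.57825 ≈ 122.4
  x_3 = (0.2475·105 + 0.1950·20 + 0.6525·70) / 0.57825 = 75.5625 / 0.57825 ≈ 130.7

x_1 = 156.9, x_2 = 122.4, x_3 = 130.7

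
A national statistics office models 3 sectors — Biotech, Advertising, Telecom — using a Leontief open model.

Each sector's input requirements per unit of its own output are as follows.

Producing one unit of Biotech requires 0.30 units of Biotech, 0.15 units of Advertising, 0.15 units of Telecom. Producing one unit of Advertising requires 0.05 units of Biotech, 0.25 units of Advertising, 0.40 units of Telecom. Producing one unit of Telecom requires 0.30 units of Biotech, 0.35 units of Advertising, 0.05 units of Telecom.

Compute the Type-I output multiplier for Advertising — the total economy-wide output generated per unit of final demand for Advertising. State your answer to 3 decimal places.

m_2 = 3.169

I − A =
  [   0.70    -0.05    -0.30]
  [  -0.15     0.75    -0.35]
  [  -0.15    -0.40     0.95]
Cofactors of I−A, C_ij = (−1)^(i+j)·(minor ij) (rows/columns in the sector order above):
  C_11 = (0.75)(0.95) − (-0.35)(-0.40) = 0.5725
  C_12 = −[(-0.15)(0.95) − (-0.35)(-0.15)] = 0.1950
  C_13 = (-0.15)(-0.40) − (0.75)(-0.15) = 0.1725
  C_21 = −[(-0.05)(0.95) − (-0.30)(-0.40)] = 0.1675
  C_22 = (0.70)(0.95) − (-0.30)(-0.15) = 0.6200
  C_23 = −[(0.70)(-0.40) − (-0.05)(-0.15)] = 0.2875
  C_31 = (-0.05)(-0.35) − (-0.30)(0.75) = 0.2425
  C_32 = −[(0.70)(-0.35) − (-0.30)(-0.15)] = 0.2900
  C_33 = (0.70)(0.75) − (-0.05)(-0.15) = 0.5175
det(I−A) = Σ_j (I−A)_1j·C_1j = (0.70)(0.5725) + (-0.05)(0.1950) + (-0.30)(0.1725) = 0.33925
adj(I−A) = Cᵀ =
  [ 0.5725   0.1675   0.2425]
  [ 0.1950   0.6200   0.2900]
  [ 0.1725   0.2875   0.5175]
(I − A)⁻¹ = adj(I−A) / det(I−A) ≈
  [   1.6875     0.4937     0.7148]
  [   0.5748     1.8276     0.8548]
  [   0.5085     0.8475     1.5254]
The output multiplier for sector j is the column-j sum of the Leontief inverse (I − A)⁻¹ = adj(I−A) / det(I−A).
Column 2 of adj(I−A): (0.1675, 0.6200, 0.2875); det(I−A) = 0.33925.
m_2 = (0.1675 + 0.6200 + 0.2875) / 0.33925 = 1.075 / 0.33925 ≈ 3.169.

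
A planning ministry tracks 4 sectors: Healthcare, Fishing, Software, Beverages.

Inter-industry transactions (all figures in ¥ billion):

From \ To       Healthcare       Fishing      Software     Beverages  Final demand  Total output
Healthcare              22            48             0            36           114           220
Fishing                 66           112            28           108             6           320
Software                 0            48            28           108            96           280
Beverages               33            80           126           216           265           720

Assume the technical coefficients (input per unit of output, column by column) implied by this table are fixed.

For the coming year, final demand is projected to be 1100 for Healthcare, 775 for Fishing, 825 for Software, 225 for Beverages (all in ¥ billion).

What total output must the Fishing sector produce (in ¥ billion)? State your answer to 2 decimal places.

Technical coefficients a_ij = z_ij / X_j:
  a_11 = 22/220 = 0.10, a_21 = 66/220 = 0.30, a_31 = 0/220 = 0.00, a_41 = 33/220 = 0.15
  a_12 = 48/320 = 0.15, a_22 = 112/320 = 0.35, a_32 = 48/320 = 0.15, a_42 = 80/320 = 0.25
  a_13 = 0/280 = 0.00, a_23 = 28/280 = 0.10, a_33 = 28/280 = 0.10, a_43 = 126/280 = 0.45
  a_14 = 36/720 = 0.05, a_24 = 108/720 = 0.15, a_34 = 108/720 = 0.15, a_44 = 216/720 = 0.30
I − A =
  [   0.90    -0.15     0.00    -0.05]
  [  -0.30     0.65    -0.10    -0.15]
  [   0.00    -0.15     0.90    -0.15]
  [  -0.15    -0.25    -0.45     0.70]
Compute the cofactors C_ij = (−1)^(i+j)·(3×3 minor ij) of I−A; the adjugate is their transpose:
adj(I−A) = Cᵀ =
  [ 0.30750   0.09900   0.03650   0.05100]
  [ 0.19125   0.49950   0.12975   0.14850]
  [ 0.06075   0.13050   0.33225   0.10350]
  [ 0.17325   0.28350   0.26775   0.47250]
det(I−A) = Σ_j (I−A)_1j·C_1j = (0.90)(0.30750) + (-0.15)(0.19125) + (0.00)(0.06075) + (-0.05)(0.17325) = 0.2394
(I − A)⁻¹ = adj(I−A) / det(I−A) ≈
  [   1.2845     0.4135     0.1525     0.2130]
  [   0.7989     2.0865     0.5420     0.6203]
  [   0.2538     0.5451     1.3878     0.4323]
  [   0.7237     1.1842     1.1184     1.9737]
x = (I − A)⁻¹ d = adj(I−A)·d / det(I−A), with det(I−A) = 0.2394:
  x_1 = (0.30750·1100 + 0.09900·775 + 0.03650·825 + 0.05100·225) / 0.2394 = 456.5625 / 0.2394 ≈ 1907.11
  x_2 = (0.19125·1100 + 0.49950·775 + 0.12975·825 + 0.14850·225) / 0.2394 = 737.94375 / 0.2394 ≈ 3082.47
  x_3 = (0.06075·1100 + 0.13050·775 + 0.33225·825 + 0.10350·225) / 0.2394 = 465.35625 / 0.2394 ≈ 1943.84
  x_4 = (0.17325·1100 + 0.28350·775 + 0.26775·825 + 0.47250·225) / 0.2394 = 737.49375 / 0.2394 ≈ 3080.59

x_2 = 3082.47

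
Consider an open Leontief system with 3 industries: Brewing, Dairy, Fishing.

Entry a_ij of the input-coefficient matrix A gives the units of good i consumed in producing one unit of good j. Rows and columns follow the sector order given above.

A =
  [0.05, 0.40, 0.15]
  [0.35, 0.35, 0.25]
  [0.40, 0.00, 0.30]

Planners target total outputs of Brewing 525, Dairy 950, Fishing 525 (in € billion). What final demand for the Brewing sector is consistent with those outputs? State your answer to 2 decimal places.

d_B = 40.00

I − A =
  [   0.95    -0.40    -0.15]
  [  -0.35     0.65    -0.25]
  [  -0.40     0.00     0.70]
d = (I − A) x:
  d_B = (+0.95)·525 + (-0.40)·950 + (-0.15)·525 = 40.00
  d_D = (-0.35)·525 + (+0.65)·950 + (-0.25)·525 = 302.50
  d_F = (-0.40)·525 + (+0.00)·950 + (+0.70)·525 = 157.50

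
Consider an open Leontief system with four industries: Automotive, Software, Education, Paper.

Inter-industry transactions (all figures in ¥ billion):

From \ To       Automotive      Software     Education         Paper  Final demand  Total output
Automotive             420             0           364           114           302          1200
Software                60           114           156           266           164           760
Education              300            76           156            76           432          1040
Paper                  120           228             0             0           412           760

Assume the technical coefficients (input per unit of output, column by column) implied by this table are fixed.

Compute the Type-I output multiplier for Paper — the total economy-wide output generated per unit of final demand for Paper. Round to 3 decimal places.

m_P = 2.647

Technical coefficients a_ij = z_ij / X_j:
  a_AA = 420/1200 = 0.35, a_SA = 60/1200 = 0.05, a_EA = 300/1200 = 0.25, a_PA = 120/1200 = 0.10
  a_AS = 0/760 = 0.00, a_SS = 114/760 = 0.15, a_ES = 76/760 = 0.10, a_PS = 228/760 = 0.30
  a_AE = 364/1040 = 0.35, a_SE = 156/1040 = 0.15, a_EE = 156/1040 = 0.15, a_PE = 0/1040 = 0.00
  a_AP = 114/760 = 0.15, a_SP = 266/760 = 0.35, a_EP = 76/760 = 0.10, a_PP = 0/760 = 0.00
I − A =
  [   0.65     0.00    -0.35    -0.15]
  [  -0.05     0.85    -0.15    -0.35]
  [  -0.25    -0.10     0.85    -0.10]
  [  -0.10    -0.30     0.00     1.00]
Compute the cofactors C_ij = (−1)^(i+j)·(3×3 minor ij) of I−A; the adjugate is their transpose:
adj(I−A) = Cᵀ =
  [ 0.613750   0.083750   0.267500   0.148125]
  [ 0.111250   0.448750   0.125000   0.186250]
  [ 0.204750   0.094250   0.469250   0.110625]
  [ 0.094750   0.143000   0.064250   0.383750]
det(I−A) = Σ_j (I−A)_1j·C_1j = (0.65)(0.613750) + (0.00)(0.111250) + (-0.35)(0.204750) + (-0.15)(0.094750) = 0.3130625
(I − A)⁻¹ = adj(I−A) / det(I−A) ≈
  [   1.9605     0.2675     0.8545     0.4731]
  [   0.3554     1.4334     0.3993     0.5949]
  [   0.6540     0.3011     1.4989     0.3534]
  [   0.3027     0.4568     0.2052     1.2258]
The output multiplier for sector j is the column-j sum of the Leontief inverse (I − A)⁻¹ = adj(I−A) / det(I−A).
Column P of adj(I−A): (0.148125, 0.186250, 0.110625, 0.383750); det(I−A) = 0.3130625.
m_P = (0.148125 + 0.186250 + 0.110625 + 0.383750) / 0.3130625 = 0.82875 / 0.3130625 ≈ 2.647.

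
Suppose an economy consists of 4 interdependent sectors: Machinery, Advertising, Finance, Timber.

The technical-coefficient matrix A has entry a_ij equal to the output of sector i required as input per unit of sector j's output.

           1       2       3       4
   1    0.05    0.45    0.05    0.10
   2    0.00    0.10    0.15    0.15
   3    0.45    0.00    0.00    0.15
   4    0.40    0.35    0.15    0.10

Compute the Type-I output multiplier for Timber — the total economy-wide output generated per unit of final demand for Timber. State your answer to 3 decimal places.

I − A =
  [   0.95    -0.45    -0.05    -0.10]
  [   0.00     0.90    -0.15    -0.15]
  [  -0.45     0.00     1.00    -0.15]
  [  -0.40    -0.35    -0.15     0.90]
Compute the cofactors C_ij = (−1)^(i+j)·(3×3 minor ij) of I−A; the adjugate is their transpose:
adj(I−A) = Cᵀ =
  [ 0.729375   0.432500   0.127500   0.174375]
  [ 0.139875   0.763625   0.146625   0.167250]
  [ 0.394875   0.274875   0.656625   0.199125]
  [ 0.444375   0.535000   0.223125   0.804375]
det(I−A) = Σ_j (I−A)_1j·C_1j = (0.95)(0.729375) + (-0.45)(0.139875) + (-0.05)(0.394875) + (-0.10)(0.444375) = 0.56578125
(I − A)⁻¹ = adj(I−A) / det(I−A) ≈
  [   1.2891     0.7644     0.2254     0.3082]
  [   0.2472     1.3497     0.2592     0.2956]
  [   0.6979     0.4858     1.1606     0.3519]
  [   0.7854     0.9456     0.3944     1.4217]
The output multiplier for sector j is the column-j sum of the Leontief inverse (I − A)⁻¹ = adj(I−A) / det(I−A).
Column 4 of adj(I−A): (0.174375, 0.167250, 0.199125, 0.804375); det(I−A) = 0.56578125.
m_4 = (0.174375 + 0.167250 + 0.199125 + 0.804375) / 0.56578125 = 1.345125 / 0.56578125 ≈ 2.377.

m_4 = 2.377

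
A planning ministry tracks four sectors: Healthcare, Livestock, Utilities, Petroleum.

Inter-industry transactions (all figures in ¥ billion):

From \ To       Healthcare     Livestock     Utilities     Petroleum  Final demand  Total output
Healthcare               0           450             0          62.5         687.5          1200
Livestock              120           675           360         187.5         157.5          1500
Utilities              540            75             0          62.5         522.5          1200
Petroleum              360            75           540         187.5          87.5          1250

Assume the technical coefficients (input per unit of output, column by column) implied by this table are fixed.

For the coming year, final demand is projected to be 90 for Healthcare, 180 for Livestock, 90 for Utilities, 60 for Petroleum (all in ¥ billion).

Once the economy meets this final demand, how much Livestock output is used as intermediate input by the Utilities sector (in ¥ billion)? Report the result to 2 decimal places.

Technical coefficients a_ij = z_ij / X_j:
  a_11 = 0/1200 = 0.00, a_21 = 120/1200 = 0.10, a_31 = 540/1200 = 0.45, a_41 = 360/1200 = 0.30
  a_12 = 450/1500 = 0.30, a_22 = 675/1500 = 0.45, a_32 = 75/1500 = 0.05, a_42 = 75/1500 = 0.05
  a_13 = 0/1200 = 0.00, a_23 = 360/1200 = 0.30, a_33 = 0/1200 = 0.00, a_43 = 540/1200 = 0.45
  a_14 = 62.5/1250 = 0.05, a_24 = 187.5/1250 = 0.15, a_34 = 62.5/1250 = 0.05, a_44 = 187.5/1250 = 0.15
I − A =
  [   1.00    -0.30     0.00    -0.05]
  [  -0.10     0.55    -0.30    -0.15]
  [  -0.45    -0.05     1.00    -0.05]
  [  -0.30    -0.05    -0.45     0.85]
Compute the cofactors C_ij = (−1)^(i+j)·(3×3 minor ij) of I−A; the adjugate is their transpose:
adj(I−A) = Cᵀ =
  [ 0.430750   0.251875   0.109875   0.076250]
  [ 0.277375   0.802375   0.320250   0.176750]
  [ 0.222000   0.164625   0.412500   0.066375]
  [ 0.285875   0.223250   0.276000   0.464500]
det(I−A) = Σ_j (I−A)_1j·C_1j = (1.00)(0.430750) + (-0.30)(0.277375) + (0.00)(0.222000) + (-0.05)(0.285875) = 0.33324375
(I − A)⁻¹ = adj(I−A) / det(I−A) ≈
  [   1.2926     0.7558     0.3297     0.2288]
  [   0.8323     2.4078     0.9610     0.5304]
  [   0.6662     0.4940     1.2378     0.1992]
  [   0.8579     0.6699     0.8282     1.3939]
First solve x = (I − A)⁻¹ d = adj(I−A)·d / det(I−A); in particular x_3 = (0.222000·90 + 0.164625·180 + 0.412500·90 + 0.066375·60) / 0.33324375 = 90.72 / 0.33324375 ≈ 272.2332.
Intermediate flow from 2 to 3: z_23 = a_23 · x_3 = 0.30 × 90.72 / 0.33324375 = 27.216 / 0.33324375 ≈ 81.67.

z_23 = 81.67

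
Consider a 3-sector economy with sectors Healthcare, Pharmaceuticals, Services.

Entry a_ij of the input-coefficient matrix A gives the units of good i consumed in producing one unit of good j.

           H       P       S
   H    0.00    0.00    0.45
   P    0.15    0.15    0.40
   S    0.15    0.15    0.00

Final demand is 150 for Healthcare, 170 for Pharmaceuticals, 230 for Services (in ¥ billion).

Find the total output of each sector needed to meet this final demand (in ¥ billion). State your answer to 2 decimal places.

x_H = 301.66, x_P = 411.83, x_S = 337.02

I − A =
  [   1.00     0.00    -0.45]
  [  -0.15     0.85    -0.40]
  [  -0.15    -0.15     1.00]
Cofactors of I−A, C_ij = (−1)^(i+j)·(minor ij) (rows/columns in the sector order above):
  C_11 = (0.85)(1.00) − (-0.40)(-0.15) = 0.7900
  C_12 = −[(-0.15)(1.00) − (-0.40)(-0.15)] = 0.2100
  C_13 = (-0.15)(-0.15) − (0.85)(-0.15) = 0.1500
  C_21 = −[(0.00)(1.00) − (-0.45)(-0.15)] = 0.0675
  C_22 = (1.00)(1.00) − (-0.45)(-0.15) = 0.9325
  C_23 = −[(1.00)(-0.15) − (0.00)(-0.15)] = 0.1500
  C_31 = (0.00)(-0.40) − (-0.45)(0.85) = 0.3825
  C_32 = −[(1.00)(-0.40) − (-0.45)(-0.15)] = 0.4675
  C_33 = (1.00)(0.85) − (0.00)(-0.15) = 0.8500
det(I−A) = Σ_j (I−A)_1j·C_1j = (1.00)(0.7900) + (0.00)(0.2100) + (-0.45)(0.1500) = 0.7225
adj(I−A) = Cᵀ =
  [ 0.7900   0.0675   0.3825]
  [ 0.2100   0.9325   0.4675]
  [ 0.1500   0.1500   0.8500]
(I − A)⁻¹ = adj(I−A) / det(I−A) ≈
  [   1.0934     0.0934     0.5294]
  [   0.2907     1.2907     0.6471]
  [   0.2076     0.2076     1.1765]
x = (I − A)⁻¹ d = adj(I−A)·d / det(I−A), with det(I−A) = 0.7225:
  x_H = (0.7900·150 + 0.0675·170 + 0.3825·230) / 0.7225 = 217.95 / 0.7225 ≈ 301.66
  x_P = (0.2100·150 + 0.9325·170 + 0.4675·230) / 0.7225 = 297.55 / 0.7225 ≈ 411.83
  x_S = (0.1500·150 + 0.1500·170 + 0.8500·230) / 0.7225 = 243.50 / 0.7225 ≈ 337.02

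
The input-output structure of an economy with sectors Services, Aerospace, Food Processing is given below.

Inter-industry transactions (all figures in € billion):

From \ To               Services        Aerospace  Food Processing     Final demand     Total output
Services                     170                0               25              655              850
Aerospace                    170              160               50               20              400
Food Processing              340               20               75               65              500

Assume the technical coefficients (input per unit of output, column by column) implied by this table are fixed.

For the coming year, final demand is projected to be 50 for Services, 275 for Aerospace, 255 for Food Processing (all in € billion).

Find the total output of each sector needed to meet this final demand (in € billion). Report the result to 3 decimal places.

x_1 = 85.792, x_2 = 549.042, x_3 = 372.669

Technical coefficients a_ij = z_ij / X_j:
  a_11 = 170/850 = 0.20, a_21 = 170/850 = 0.20, a_31 = 340/850 = 0.40
  a_12 = 0/400 = 0.00, a_22 = 160/400 = 0.40, a_32 = 20/400 = 0.05
  a_13 = 25/500 = 0.05, a_23 = 50/500 = 0.10, a_33 = 75/500 = 0.15
I − A =
  [   0.80     0.00    -0.05]
  [  -0.20     0.60    -0.10]
  [  -0.40    -0.05     0.85]
Cofactors of I−A, C_ij = (−1)^(i+j)·(minor ij) (rows/columns in the sector order above):
  C_11 = (0.60)(0.85) − (-0.10)(-0.05) = 0.5050
  C_12 = −[(-0.20)(0.85) − (-0.10)(-0.40)] = 0.2100
  C_13 = (-0.20)(-0.05) − (0.60)(-0.40) = 0.2500
  C_21 = −[(0.00)(0.85) − (-0.05)(-0.05)] = 0.0025
  C_22 = (0.80)(0.85) − (-0.05)(-0.40) = 0.6600
  C_23 = −[(0.80)(-0.05) − (0.00)(-0.40)] = 0.0400
  C_31 = (0.00)(-0.10) − (-0.05)(0.60) = 0.0300
  C_32 = −[(0.80)(-0.10) − (-0.05)(-0.20)] = 0.0900
  C_33 = (0.80)(0.60) − (0.00)(-0.20) = 0.4800
det(I−A) = Σ_j (I−A)_1j·C_1j = (0.80)(0.5050) + (0.00)(0.2100) + (-0.05)(0.2500) = 0.3915
adj(I−A) = Cᵀ =
  [ 0.5050   0.0025   0.0300]
  [ 0.2100   0.6600   0.0900]
  [ 0.2500   0.0400   0.4800]
(I − A)⁻¹ = adj(I−A) / det(I−A) ≈
  [   1.2899     0.0064     0.0766]
  [   0.5364     1.6858     0.2299]
  [   0.6386     0.1022     1.2261]
x = (I − A)⁻¹ d = adj(I−A)·d / det(I−A), with det(I−A) = 0.3915:
  x_1 = (0.5050·50 + 0.0025·275 + 0.0300·255) / 0.3915 = 33.5875 / 0.3915 ≈ 85.792
  x_2 = (0.2100·50 + 0.6600·275 + 0.0900·255) / 0.3915 = 214.95 / 0.3915 ≈ 549.042
  x_3 = (0.2500·50 + 0.0400·275 + 0.4800·255) / 0.3915 = 145.90 / 0.3915 ≈ 372.669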